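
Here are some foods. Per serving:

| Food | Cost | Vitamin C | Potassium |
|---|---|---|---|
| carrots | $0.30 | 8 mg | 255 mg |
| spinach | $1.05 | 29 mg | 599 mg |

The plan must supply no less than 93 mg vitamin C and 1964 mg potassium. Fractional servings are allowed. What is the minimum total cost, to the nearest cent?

$3.37

Compare the cost at each extreme point of the feasible region.
carrots only: max(93/8, 1964/255) = 11.62 servings → $3.49.
spinach only: max(93/29, 1964/599) = 3.279 servings → $3.44.
carrots + spinach with both tight: 0.4798 servings and 3.075 servings → $3.37.
The minimum over all feasible corners is $3.37.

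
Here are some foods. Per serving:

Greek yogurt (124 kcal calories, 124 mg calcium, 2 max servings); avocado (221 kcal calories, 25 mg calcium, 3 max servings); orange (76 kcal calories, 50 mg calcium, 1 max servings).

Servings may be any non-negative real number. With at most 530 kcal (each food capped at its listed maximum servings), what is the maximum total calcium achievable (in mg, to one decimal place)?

Calcium per kcal: Greek yogurt 1, orange 0.6579, avocado 0.1131.
Take 2 servings of Greek yogurt: uses 248 kcal, +248.0 mg calcium (running total 248.0 mg).
Take 1 serving of orange: uses 76 kcal, +50.0 mg calcium (running total 298.0 mg).
Take 0.9321 servings of avocado: uses 206 kcal, +23.3 mg calcium (running total 321.3 mg).
Greedy by best ratio exhausts the calories allowance optimally: 321.3 mg.

321.3 mg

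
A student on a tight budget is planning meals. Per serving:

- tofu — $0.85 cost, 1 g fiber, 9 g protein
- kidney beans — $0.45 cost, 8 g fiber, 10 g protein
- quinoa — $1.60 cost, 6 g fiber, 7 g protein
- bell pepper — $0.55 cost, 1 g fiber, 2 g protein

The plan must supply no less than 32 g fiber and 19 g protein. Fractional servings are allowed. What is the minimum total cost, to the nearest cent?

For a min-cost LP with two ≥-constraints, a basic feasible solution has at most two positive variables.
tofu only: max(32/1, 19/9) = 32 servings → $27.20.
kidney beans only: max(32/8, 19/10) = 4 servings → $1.80.
quinoa only: max(32/6, 19/7) = 5.333 servings → $8.53.
bell pepper only: max(32/1, 19/2) = 32 servings → $17.60.
tofu + kidney beans with both targets exact would need a negative amount; discard.
tofu + quinoa: the both-tight solution has a negative serving — not a feasible corner.
tofu + bell pepper with both targets exact would need a negative amount; discard.
kidney beans + quinoa: the both-tight solution has a negative serving — not a feasible corner.
kidney beans + bell pepper: intersection lies outside the first quadrant.
quinoa + bell pepper: intersection lies outside the first quadrant.
The minimum over all feasible corners is $1.80.

$1.80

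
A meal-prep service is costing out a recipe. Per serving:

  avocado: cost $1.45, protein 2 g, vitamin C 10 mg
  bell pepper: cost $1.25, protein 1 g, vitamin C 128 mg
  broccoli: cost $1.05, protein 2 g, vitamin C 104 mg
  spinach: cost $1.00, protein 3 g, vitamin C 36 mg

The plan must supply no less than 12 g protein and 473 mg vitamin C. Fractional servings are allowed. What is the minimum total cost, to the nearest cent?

$5.58

Minimising a linear cost over {protein ≥ 12, vitamin C ≥ 473, servings ≥ 0} — the optimum is at a vertex, using one or two foods.
avocado only: max(12/2, 473/10) = 47.3 servings → $68.58.
bell pepper only: max(12/1, 473/128) = 12 servings → $15.00.
broccoli only: max(12/2, 473/104) = 6 servings → $6.30.
spinach only: max(12/3, 473/36) = 13.14 servings → $13.14.
avocado + bell pepper with both tight: 4.321 servings and 3.358 servings → $10.46.
avocado + broccoli with both tight: 1.606 servings and 4.394 servings → $6.94.
avocado + spinach with both targets exact would need a negative amount; discard.
bell pepper + broccoli: the both-tight solution has a negative serving — not a feasible corner.
bell pepper + spinach with both tight: 2.836 servings and 3.055 servings → $6.60.
broccoli + spinach with both tight: 4.112 servings and 1.258 servings → $5.58.
The minimum over all feasible corners is $5.58.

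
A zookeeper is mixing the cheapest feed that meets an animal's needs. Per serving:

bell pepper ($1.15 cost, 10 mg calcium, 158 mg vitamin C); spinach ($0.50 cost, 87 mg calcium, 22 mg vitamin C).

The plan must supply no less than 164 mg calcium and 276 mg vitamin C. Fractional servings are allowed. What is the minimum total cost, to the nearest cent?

$2.59

Two binding constraints pin down two serving amounts, so the optimal mix uses at most two foods. The candidates are each food alone (scaled to the tighter of calcium/vitamin C) and each pair with both constraints tight.
bell pepper only: max(164/10, 276/158) = 16.4 servings → $18.86.
spinach only: max(164/87, 276/22) = 12.55 servings → $6.27.
bell pepper + spinach with both tight: 1.509 servings and 1.712 servings → $2.59.
So the least-cost plan costs $2.59.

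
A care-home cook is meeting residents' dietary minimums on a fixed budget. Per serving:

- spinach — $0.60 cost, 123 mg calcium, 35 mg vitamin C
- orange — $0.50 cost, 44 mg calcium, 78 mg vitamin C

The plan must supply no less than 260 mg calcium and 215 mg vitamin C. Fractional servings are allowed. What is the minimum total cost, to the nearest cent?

$1.88

spinach only: max(260/123, 215/35) = 6.143 servings → $3.69.
orange only: max(260/44, 215/78) = 5.909 servings → $2.95.
spinach + orange with both tight: 1.343 servings and 2.154 servings → $1.88.
Cheapest feasible corner: $1.88.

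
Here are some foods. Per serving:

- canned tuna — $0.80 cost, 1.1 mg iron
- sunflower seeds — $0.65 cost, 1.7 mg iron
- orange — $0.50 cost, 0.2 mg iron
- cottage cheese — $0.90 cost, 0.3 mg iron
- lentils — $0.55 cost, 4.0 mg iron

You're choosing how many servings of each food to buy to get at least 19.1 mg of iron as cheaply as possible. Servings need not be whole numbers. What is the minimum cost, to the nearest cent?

$2.63

Cost per mg of iron: lentils $0.1375, sunflower seeds $0.3824, canned tuna $0.7273, orange $2.5000, cottage cheese $3.0000.
With no serving limits, use only lentils: 19.1 mg / 4.0 mg = 4.775 servings × $0.55 = $2.63.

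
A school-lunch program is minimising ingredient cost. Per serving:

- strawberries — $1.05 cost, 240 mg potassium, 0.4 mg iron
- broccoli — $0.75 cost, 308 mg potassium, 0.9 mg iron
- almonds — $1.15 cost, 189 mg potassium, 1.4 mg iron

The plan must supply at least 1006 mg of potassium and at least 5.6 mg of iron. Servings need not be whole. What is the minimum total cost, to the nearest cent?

$4.61

Check every corner: each single food scaled to meet both minima, and each pair solved so both constraints bind.
strawberries only: max(1006/240, 5.6/0.4) = 14 servings → $14.70.
broccoli only: max(1006/308, 5.6/0.9) = 6.222 servings → $4.67.
almonds only: max(1006/189, 5.6/1.4) = 5.323 servings → $6.12.
strawberries + broccoli: intersection lies outside the first quadrant.
strawberries + almonds with both tight: 1.344 servings and 3.616 servings → $5.57.
broccoli + almonds with both tight: 1.34 servings and 3.138 servings → $4.61.
The minimum over all feasible corners is $4.61.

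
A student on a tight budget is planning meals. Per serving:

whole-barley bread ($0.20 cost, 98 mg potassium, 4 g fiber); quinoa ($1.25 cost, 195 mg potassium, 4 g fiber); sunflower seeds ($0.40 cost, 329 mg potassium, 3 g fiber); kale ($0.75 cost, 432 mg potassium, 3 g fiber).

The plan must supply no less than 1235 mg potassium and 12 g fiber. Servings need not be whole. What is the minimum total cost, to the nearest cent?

$1.52

Check every corner: each single food scaled to meet both minima, and each pair solved so both constraints bind.
whole-barley bread only: max(1235/98, 12/4) = 12.6 servings → $2.52.
quinoa only: max(1235/195, 12/4) = 6.333 servings → $7.92.
sunflower seeds only: max(1235/329, 12/3) = 4 servings → $1.60.
kale only: max(1235/432, 12/3) = 4 servings → $3.00.
whole-barley bread + quinoa: the both-tight solution has a negative serving — not a feasible corner.
whole-barley bread + sunflower seeds with both tight: 0.2378 servings and 3.683 servings → $1.52.
whole-barley bread + kale with both tight: 1.031 servings and 2.625 servings → $2.17.
quinoa + sunflower seeds with both tight: 0.3324 servings and 3.557 servings → $1.84.
quinoa + kale with both tight: 1.294 servings and 2.275 servings → $3.32.
sunflower seeds + kale: intersection lies outside the first quadrant.
Cheapest feasible corner: $1.52.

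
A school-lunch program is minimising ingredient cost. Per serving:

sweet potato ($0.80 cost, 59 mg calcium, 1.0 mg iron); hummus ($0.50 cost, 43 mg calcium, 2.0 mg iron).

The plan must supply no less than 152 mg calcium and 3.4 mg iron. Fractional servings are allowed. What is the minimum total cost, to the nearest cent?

$1.77

Check every corner: each single food scaled to meet both minima, and each pair solved so both constraints bind.
sweet potato only: max(152/59, 3.4/1.0) = 3.4 servings → $2.72.
hummus only: max(152/43, 3.4/2.0) = 3.535 servings → $1.77.
sweet potato + hummus with both tight: 2.104 servings and 0.648 servings → $2.01.
The minimum over all feasible corners is $1.77.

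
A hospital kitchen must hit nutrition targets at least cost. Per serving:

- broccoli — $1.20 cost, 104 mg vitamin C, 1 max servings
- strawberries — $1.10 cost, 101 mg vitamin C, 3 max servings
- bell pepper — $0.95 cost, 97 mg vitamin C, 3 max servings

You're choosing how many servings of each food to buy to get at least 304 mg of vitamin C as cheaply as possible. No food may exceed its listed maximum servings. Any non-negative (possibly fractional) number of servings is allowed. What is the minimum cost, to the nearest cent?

Cost per mg of vitamin C: bell pepper $0.0098, strawberries $0.0109, broccoli $0.0115.
Take 3 servings of bell pepper: +291.0 mg vitamin C for $2.85 (total $2.85, still need 13.0 mg).
Take 0.1287 servings of strawberries: +13.0 mg vitamin C for $0.14 (total $2.99, still need 0.0 mg).
Filling from the cheapest source first is optimal under one linear minimum: $2.99.

$2.99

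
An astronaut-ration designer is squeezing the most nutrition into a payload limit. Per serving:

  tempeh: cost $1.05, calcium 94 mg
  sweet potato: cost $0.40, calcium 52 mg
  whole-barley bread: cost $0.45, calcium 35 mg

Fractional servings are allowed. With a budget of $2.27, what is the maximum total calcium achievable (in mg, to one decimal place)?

Calcium per dollar: sweet potato 130, tempeh 89.52, whole-barley bread 77.78.
With no serving limits, spend the whole cost allowance on sweet potato: $2.27 / $0.40 × 52 mg = 295.1 mg.

295.1 mg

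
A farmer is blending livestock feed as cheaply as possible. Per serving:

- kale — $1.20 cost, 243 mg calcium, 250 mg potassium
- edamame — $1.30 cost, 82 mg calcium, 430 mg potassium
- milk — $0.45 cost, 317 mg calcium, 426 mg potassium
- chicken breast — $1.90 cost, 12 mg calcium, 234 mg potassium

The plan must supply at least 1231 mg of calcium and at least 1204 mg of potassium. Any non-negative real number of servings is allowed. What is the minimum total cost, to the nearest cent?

kale only: max(1231/243, 1204/250) = 5.066 servings → $6.08.
edamame only: max(1231/82, 1204/430) = 15.01 servings → $19.52.
milk only: max(1231/317, 1204/426) = 3.883 servings → $1.75.
chicken breast only: max(1231/12, 1204/234) = 102.6 servings → $194.91.
kale + edamame: the both-tight solution has a negative serving — not a feasible corner.
kale + milk: the both-tight solution has a negative serving — not a feasible corner.
kale + chicken breast with both targets exact would need a negative amount; discard.
edamame + milk with both targets exact would need a negative amount; discard.
edamame + chicken breast: intersection lies outside the first quadrant.
milk + chicken breast: intersection lies outside the first quadrant.
So the least-cost plan costs $1.75.

$1.75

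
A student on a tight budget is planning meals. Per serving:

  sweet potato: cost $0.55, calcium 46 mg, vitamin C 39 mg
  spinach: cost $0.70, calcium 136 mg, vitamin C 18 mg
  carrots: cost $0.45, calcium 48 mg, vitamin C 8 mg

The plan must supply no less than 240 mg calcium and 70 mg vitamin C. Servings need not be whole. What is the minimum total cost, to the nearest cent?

This is a tiny linear program; its minimum lies at a vertex of the feasible set. List the vertices and price them.
sweet potato only: max(240/46, 70/39) = 5.217 servings → $2.87.
spinach only: max(240/136, 70/18) = 3.889 servings → $2.72.
carrots only: max(240/48, 70/8) = 8.75 servings → $3.94.
sweet potato + spinach with both tight: 1.162 servings and 1.372 servings → $1.60.
sweet potato + carrots with both tight: 0.9574 servings and 4.082 servings → $2.36.
spinach + carrots with both targets exact would need a negative amount; discard.
Cheapest feasible corner: $1.60.

$1.60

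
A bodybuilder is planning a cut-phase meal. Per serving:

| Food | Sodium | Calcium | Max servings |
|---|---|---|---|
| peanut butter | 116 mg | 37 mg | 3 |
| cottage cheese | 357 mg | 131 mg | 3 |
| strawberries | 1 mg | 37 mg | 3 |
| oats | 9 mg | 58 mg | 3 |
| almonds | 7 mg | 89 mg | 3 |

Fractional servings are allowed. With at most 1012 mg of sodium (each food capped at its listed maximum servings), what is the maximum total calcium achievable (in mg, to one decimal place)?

Calcium per mg sodium: strawberries 37, almonds 12.71, oats 6.444, cottage cheese 0.3669, peanut butter 0.319.
Take 3 servings of strawberries: uses 3 mg sodium, +111.0 mg calcium (running total 111.0 mg).
Take 3 servings of almonds: uses 21 mg sodium, +267.0 mg calcium (running total 378.0 mg).
Take 3 servings of oats: uses 27 mg sodium, +174.0 mg calcium (running total 552.0 mg).
Take 2.692 servings of cottage cheese: uses 961 mg sodium, +352.6 mg calcium (running total 904.6 mg).
Greedy by best ratio exhausts the sodium allowance optimally: 904.6 mg.

904.6 mg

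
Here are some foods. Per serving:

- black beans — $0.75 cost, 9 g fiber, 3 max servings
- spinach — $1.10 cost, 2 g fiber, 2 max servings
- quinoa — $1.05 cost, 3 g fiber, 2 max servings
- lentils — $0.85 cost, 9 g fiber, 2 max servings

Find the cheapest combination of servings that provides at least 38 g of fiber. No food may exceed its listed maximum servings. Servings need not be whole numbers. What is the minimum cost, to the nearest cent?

Cost per g of fiber: black beans $0.0833, lentils $0.0944, quinoa $0.3500, spinach $0.5500.
Take 3 servings of black beans: +27.0 g fiber for $2.25 (total $2.25, still need 11.0 g).
Take 1.222 servings of lentils: +11.0 g fiber for $1.04 (total $3.29, still need 0.0 g).
Greedy by cheapest-per-g is optimal for a single linear constraint, so the minimum cost is $3.29.

$3.29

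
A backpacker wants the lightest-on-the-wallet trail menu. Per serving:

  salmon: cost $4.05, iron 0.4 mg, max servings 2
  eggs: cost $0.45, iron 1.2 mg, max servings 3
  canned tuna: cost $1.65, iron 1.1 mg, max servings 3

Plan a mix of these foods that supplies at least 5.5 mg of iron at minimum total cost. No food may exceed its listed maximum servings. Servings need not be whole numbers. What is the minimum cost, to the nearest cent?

$4.20

Cost per mg of iron: eggs $0.3750, canned tuna $1.5000, salmon $10.1250.
Take 3 servings of eggs: +3.6 mg iron for $1.35 (total $1.35, still need 1.9 mg).
Take 1.727 servings of canned tuna: +1.9 mg iron for $2.85 (total $4.20, still need 0.0 mg).
Filling from the cheapest source first is optimal under one linear minimum: $4.20.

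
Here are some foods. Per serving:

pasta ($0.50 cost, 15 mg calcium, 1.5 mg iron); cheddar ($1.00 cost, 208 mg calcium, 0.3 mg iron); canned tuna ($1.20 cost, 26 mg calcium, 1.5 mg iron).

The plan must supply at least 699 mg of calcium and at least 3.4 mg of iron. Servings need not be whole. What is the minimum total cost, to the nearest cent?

$4.05

With two linear requirements the optimum uses one or two foods; enumerate the corners.
pasta only: max(699/15, 3.4/1.5) = 46.6 servings → $23.30.
cheddar only: max(699/208, 3.4/0.3) = 11.33 servings → $11.33.
canned tuna only: max(699/26, 3.4/1.5) = 26.88 servings → $32.26.
pasta + cheddar with both tight: 1.618 servings and 3.244 servings → $4.05.
pasta + canned tuna: the both-tight solution has a negative serving — not a feasible corner.
cheddar + canned tuna with both tight: 3.156 servings and 1.635 servings → $5.12.
Cheapest feasible corner: $4.05.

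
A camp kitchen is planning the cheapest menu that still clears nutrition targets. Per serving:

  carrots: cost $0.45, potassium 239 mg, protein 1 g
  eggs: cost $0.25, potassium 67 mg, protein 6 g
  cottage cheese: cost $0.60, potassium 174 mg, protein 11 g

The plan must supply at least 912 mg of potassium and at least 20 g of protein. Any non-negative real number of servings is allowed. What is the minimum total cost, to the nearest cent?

$2.07

At the optimum either one food covers both requirements or two foods hit both targets exactly; no other combination can be cheaper.
carrots only: max(912/239, 20/1) = 20 servings → $9.00.
eggs only: max(912/67, 20/6) = 13.61 servings → $3.40.
cottage cheese only: max(912/174, 20/11) = 5.241 servings → $3.14.
carrots + eggs with both tight: 3.023 servings and 2.83 servings → $2.07.
carrots + cottage cheese with both tight: 2.669 servings and 1.576 servings → $2.15.
eggs + cottage cheese: the both-tight solution has a negative serving — not a feasible corner.
The minimum over all feasible corners is $2.07.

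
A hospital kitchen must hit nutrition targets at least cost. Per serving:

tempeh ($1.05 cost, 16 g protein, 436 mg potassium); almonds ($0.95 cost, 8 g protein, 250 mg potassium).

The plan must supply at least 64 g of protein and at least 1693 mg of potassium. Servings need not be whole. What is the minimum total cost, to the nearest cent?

$4.20

A basic optimal solution has at most two foods positive. Try each food alone and each pair with both targets met exactly.
tempeh only: max(64/16, 1693/436) = 4 servings → $4.20.
almonds only: max(64/8, 1693/250) = 8 servings → $7.60.
tempeh + almonds with both targets exact would need a negative amount; discard.
Cheapest feasible corner: $4.20.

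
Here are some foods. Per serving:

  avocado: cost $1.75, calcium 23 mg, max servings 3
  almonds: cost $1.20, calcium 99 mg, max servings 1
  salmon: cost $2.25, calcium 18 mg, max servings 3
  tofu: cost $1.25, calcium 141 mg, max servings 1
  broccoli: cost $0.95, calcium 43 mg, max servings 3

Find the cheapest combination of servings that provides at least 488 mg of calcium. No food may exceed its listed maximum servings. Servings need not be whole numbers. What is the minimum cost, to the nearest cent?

$16.80

Cost per mg of calcium: tofu $0.0089, almonds $0.0121, broccoli $0.0221, avocado $0.0761, salmon $0.1250.
Take 1 serving of tofu: +141.0 mg calcium for $1.25 (total $1.25, still need 347.0 mg).
Take 1 serving of almonds: +99.0 mg calcium for $1.20 (total $2.45, still need 248.0 mg).
Take 3 servings of broccoli: +129.0 mg calcium for $2.85 (total $5.30, still need 119.0 mg).
Take 3 servings of avocado: +69.0 mg calcium for $5.25 (total $10.55, still need 50.0 mg).
Take 2.778 servings of salmon: +50.0 mg calcium for $6.25 (total $16.80, still need 0.0 mg).
Greedy by cheapest-per-mg is optimal for a single linear constraint, so the minimum cost is $16.80.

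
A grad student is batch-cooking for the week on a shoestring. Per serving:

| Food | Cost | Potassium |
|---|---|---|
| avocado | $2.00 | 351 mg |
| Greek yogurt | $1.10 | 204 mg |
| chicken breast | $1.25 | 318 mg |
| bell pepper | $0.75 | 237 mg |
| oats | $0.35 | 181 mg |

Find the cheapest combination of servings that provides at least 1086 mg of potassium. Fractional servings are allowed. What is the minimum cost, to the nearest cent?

Cost per mg of potassium: oats $0.0019, bell pepper $0.0032, chicken breast $0.0039, Greek yogurt $0.0054, avocado $0.0057.
With no serving limits, use only oats: 1086 mg / 181 mg = 6 servings × $0.35 = $2.10.

$2.10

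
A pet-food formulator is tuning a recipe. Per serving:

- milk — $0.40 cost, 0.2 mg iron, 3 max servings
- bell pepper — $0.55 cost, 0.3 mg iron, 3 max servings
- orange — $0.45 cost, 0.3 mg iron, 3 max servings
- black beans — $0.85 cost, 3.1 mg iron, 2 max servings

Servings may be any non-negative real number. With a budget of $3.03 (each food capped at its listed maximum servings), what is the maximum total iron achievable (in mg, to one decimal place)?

7.1 mg

Iron per dollar: black beans 3.647, orange 0.6667, bell pepper 0.5455, milk 0.5.
Take 2 servings of black beans: spends $1.70, +6.2 mg iron (running total 6.2 mg).
Take 2.956 servings of orange: spends $1.33, +0.9 mg iron (running total 7.1 mg).
Greedy by best ratio exhausts the cost allowance optimally: 7.1 mg.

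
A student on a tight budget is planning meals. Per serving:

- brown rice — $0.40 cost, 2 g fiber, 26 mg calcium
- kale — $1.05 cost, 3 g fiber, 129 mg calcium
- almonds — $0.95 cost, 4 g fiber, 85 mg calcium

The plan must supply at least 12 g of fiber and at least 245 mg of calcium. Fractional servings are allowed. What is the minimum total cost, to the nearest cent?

$2.80

brown rice only: max(12/2, 245/26) = 9.423 servings → $3.77.
kale only: max(12/3, 245/129) = 4 servings → $4.20.
almonds only: max(12/4, 245/85) = 3 servings → $2.85.
brown rice + kale with both tight: 4.517 servings and 0.9889 servings → $2.85.
brown rice + almonds with both tight: 0.6061 servings and 2.697 servings → $2.80.
kale + almonds: intersection lies outside the first quadrant.
Cheapest feasible corner: $2.80.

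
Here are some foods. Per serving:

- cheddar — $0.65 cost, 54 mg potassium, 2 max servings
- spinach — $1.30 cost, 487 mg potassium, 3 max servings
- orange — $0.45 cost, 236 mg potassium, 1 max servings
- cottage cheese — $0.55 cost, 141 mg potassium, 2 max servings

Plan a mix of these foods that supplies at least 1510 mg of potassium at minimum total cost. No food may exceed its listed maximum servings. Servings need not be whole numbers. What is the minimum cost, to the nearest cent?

Cost per mg of potassium: orange $0.0019, spinach $0.0027, cottage cheese $0.0039, cheddar $0.0120.
Take 1 serving of orange: +236.0 mg potassium for $0.45 (total $0.45, still need 1274.0 mg).
Take 2.616 servings of spinach: +1274.0 mg potassium for $3.40 (total $3.85, still need 0.0 mg).
Greedy by cheapest-per-mg is optimal for a single linear constraint, so the minimum cost is $3.85.

$3.85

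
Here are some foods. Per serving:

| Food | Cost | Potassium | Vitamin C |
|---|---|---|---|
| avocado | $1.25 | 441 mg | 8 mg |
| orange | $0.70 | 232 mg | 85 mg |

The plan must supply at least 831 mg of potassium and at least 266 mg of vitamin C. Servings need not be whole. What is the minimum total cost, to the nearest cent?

This is a tiny linear program; its minimum lies at a vertex of the feasible set. List the vertices and price them.
avocado only: max(831/441, 266/8) = 33.25 servings → $41.56.
orange only: max(831/232, 266/85) = 3.582 servings → $2.51.
avocado + orange with both tight: 0.2504 servings and 3.106 servings → $2.49.
Cheapest feasible corner: $2.49.

$2.49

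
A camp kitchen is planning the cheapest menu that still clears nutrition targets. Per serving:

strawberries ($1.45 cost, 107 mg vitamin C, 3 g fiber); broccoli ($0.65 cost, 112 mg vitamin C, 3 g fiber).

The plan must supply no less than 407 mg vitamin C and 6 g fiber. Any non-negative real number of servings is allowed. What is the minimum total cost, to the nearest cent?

A basic optimal solution has at most two foods positive. Try each food alone and each pair with both targets met exactly.
strawberries only: max(407/107, 6/3) = 3.804 servings → $5.52.
broccoli only: max(407/112, 6/3) = 3.634 servings → $2.36.
strawberries + broccoli: intersection lies outside the first quadrant.
So the least-cost plan costs $2.36.

$2.36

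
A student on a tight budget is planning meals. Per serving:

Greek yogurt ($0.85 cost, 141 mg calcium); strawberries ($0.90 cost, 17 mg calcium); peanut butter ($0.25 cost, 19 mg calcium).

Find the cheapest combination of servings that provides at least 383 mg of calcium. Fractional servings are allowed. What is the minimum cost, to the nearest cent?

Cost per mg of calcium: Greek yogurt $0.0060, peanut butter $0.0132, strawberries $0.0529.
With no serving limits, use only Greek yogurt: 383 mg / 141 mg = 2.716 servings × $0.85 = $2.31.

$2.31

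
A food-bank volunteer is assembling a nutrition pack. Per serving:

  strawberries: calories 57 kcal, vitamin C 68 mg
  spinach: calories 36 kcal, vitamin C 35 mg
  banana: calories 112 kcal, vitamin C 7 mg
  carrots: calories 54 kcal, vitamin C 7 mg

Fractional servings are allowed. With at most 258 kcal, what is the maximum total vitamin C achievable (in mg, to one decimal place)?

307.8 mg

Vitamin C per kcal: strawberries 1.193, spinach 0.9722, carrots 0.1296, banana 0.0625.
With no serving limits, spend the whole calories allowance on strawberries: 258 kcal / 57 kcal × 68 mg = 307.8 mg.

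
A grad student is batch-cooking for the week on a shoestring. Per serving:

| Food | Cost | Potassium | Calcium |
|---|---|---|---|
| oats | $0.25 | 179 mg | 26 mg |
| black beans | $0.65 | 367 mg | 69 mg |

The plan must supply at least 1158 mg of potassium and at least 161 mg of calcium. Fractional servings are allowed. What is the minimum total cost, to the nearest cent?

$1.62

This is a tiny linear program; its minimum lies at a vertex of the feasible set. List the vertices and price them.
oats only: max(1158/179, 161/26) = 6.469 servings → $1.62.
black beans only: max(1158/367, 161/69) = 3.155 servings → $2.05.
oats + black beans: intersection lies outside the first quadrant.
So the least-cost plan costs $1.62.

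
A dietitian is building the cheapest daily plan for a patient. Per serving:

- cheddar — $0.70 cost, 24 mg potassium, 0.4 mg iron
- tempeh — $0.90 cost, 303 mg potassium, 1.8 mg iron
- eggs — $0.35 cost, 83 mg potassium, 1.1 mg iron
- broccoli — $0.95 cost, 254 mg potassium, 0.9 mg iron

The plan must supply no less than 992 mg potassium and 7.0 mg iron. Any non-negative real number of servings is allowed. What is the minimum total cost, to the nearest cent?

Two binding constraints pin down two serving amounts, so the optimal mix uses at most two foods. The candidates are each food alone (scaled to the tighter of potassium/iron) and each pair with both constraints tight.
cheddar only: max(992/24, 7.0/0.4) = 41.33 servings → $28.93.
tempeh only: max(992/303, 7.0/1.8) = 3.889 servings → $3.50.
eggs only: max(992/83, 7.0/1.1) = 11.95 servings → $4.18.
broccoli only: max(992/254, 7.0/0.9) = 7.778 servings → $7.39.
cheddar + tempeh with both tight: 4.3 servings and 2.933 servings → $5.65.
cheddar + eggs: intersection lies outside the first quadrant.
cheddar + broccoli with both tight: 11.06 servings and 2.86 servings → $10.46.
tempeh + eggs with both tight: 2.774 servings and 1.824 servings → $3.14.
tempeh + broccoli with both targets exact would need a negative amount; discard.
eggs + broccoli with both tight: 4.324 servings and 2.492 servings → $3.88.
So the least-cost plan costs $3.14.

$3.14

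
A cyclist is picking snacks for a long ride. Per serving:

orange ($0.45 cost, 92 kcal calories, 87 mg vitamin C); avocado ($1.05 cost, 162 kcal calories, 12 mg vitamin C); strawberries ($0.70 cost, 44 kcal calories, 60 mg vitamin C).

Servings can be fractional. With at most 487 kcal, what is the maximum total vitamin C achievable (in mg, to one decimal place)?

Vitamin C per kcal: strawberries 1.364, orange 0.9457, avocado 0.07407.
With no serving limits, spend the whole calories allowance on strawberries: 487 kcal / 44 kcal × 60 mg = 664.1 mg.

664.1 mg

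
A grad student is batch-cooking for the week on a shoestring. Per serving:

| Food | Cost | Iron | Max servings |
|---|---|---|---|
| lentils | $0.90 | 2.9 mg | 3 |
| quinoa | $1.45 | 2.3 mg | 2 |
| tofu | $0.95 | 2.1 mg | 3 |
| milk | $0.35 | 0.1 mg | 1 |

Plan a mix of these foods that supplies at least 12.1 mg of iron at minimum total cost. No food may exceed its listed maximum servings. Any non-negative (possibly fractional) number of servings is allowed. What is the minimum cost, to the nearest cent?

Cost per mg of iron: lentils $0.3103, tofu $0.4524, quinoa $0.6304, milk $3.5000.
Take 3 servings of lentils: +8.7 mg iron for $2.70 (total $2.70, still need 3.4 mg).
Take 1.619 servings of tofu: +3.4 mg iron for $1.54 (total $4.24, still need 0.0 mg).
Filling from the cheapest source first is optimal under one linear minimum: $4.24.

$4.24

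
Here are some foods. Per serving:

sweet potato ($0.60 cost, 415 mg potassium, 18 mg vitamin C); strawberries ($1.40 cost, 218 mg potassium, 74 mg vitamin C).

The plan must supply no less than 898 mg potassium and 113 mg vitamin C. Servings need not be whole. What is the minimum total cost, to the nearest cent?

$2.54

Minimising a linear cost over {potassium ≥ 898, vitamin C ≥ 113, servings ≥ 0} — the optimum is at a vertex, using one or two foods.
sweet potato only: max(898/415, 113/18) = 6.278 servings → $3.77.
strawberries only: max(898/218, 113/74) = 4.119 servings → $5.77.
sweet potato + strawberries with both tight: 1.561 servings and 1.147 servings → $2.54.
Cheapest feasible corner: $2.54.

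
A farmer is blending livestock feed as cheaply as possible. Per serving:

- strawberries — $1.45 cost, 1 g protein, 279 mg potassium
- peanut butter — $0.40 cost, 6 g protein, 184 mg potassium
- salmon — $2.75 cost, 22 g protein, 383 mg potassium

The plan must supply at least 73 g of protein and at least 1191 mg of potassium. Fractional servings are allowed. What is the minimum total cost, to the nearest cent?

$4.87

strawberries only: max(73/1, 1191/279) = 73 servings → $105.85.
peanut butter only: max(73/6, 1191/184) = 12.17 servings → $4.87.
salmon only: max(73/22, 1191/383) = 3.318 servings → $9.12.
strawberries + peanut butter: the both-tight solution has a negative serving — not a feasible corner.
strawberries + salmon: intersection lies outside the first quadrant.
peanut butter + salmon: intersection lies outside the first quadrant.
So the least-cost plan costs $4.87.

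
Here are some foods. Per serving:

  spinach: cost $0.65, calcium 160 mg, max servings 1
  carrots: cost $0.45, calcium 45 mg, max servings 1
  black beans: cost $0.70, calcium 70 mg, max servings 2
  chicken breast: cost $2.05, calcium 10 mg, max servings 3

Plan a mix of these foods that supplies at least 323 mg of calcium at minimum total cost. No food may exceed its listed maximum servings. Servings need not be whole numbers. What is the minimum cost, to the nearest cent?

$2.28

Cost per mg of calcium: spinach $0.0041, carrots $0.0100, black beans $0.0100, chicken breast $0.2050.
Take 1 serving of spinach: +160.0 mg calcium for $0.65 (total $0.65, still need 163.0 mg).
Take 1 serving of carrots: +45.0 mg calcium for $0.45 (total $1.10, still need 118.0 mg).
Take 1.686 servings of black beans: +118.0 mg calcium for $1.18 (total $2.28, still need 0.0 mg).
Filling from the cheapest source first is optimal under one linear minimum: $2.28.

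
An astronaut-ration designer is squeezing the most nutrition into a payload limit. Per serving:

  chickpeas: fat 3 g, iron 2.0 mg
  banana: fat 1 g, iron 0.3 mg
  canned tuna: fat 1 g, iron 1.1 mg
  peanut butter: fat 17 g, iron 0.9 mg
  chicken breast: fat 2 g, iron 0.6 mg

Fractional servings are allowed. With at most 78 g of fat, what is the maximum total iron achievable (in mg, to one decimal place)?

85.8 mg

Iron per g fat: canned tuna 1.1, chickpeas 0.6667, banana 0.3, chicken breast 0.3, peanut butter 0.05294.
With no serving limits, spend the whole fat allowance on canned tuna: 78 g / 1 g × 1.1 mg = 85.8 mg.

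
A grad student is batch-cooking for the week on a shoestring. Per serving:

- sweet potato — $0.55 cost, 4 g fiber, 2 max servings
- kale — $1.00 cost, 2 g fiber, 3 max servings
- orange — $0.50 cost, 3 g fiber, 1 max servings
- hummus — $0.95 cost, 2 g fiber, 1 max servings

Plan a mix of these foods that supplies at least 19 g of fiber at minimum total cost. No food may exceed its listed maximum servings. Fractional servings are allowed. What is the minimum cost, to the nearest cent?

Cost per g of fiber: sweet potato $0.1375, orange $0.1667, hummus $0.4750, kale $0.5000.
Take 2 servings of sweet potato: +8.0 g fiber for $1.10 (total $1.10, still need 11.0 g).
Take 1 serving of orange: +3.0 g fiber for $0.50 (total $1.60, still need 8.0 g).
Take 1 serving of hummus: +2.0 g fiber for $0.95 (total $2.55, still need 6.0 g).
Take 3 servings of kale: +6.0 g fiber for $3.00 (total $5.55, still need 0.0 g).
Filling from the cheapest source first is optimal under one linear minimum: $5.55.

$5.55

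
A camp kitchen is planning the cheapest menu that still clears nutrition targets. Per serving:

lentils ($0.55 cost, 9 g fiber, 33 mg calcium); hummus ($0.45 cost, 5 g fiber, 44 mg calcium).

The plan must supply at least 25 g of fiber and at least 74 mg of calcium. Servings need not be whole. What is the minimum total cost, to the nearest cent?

$1.53

lentils only: max(25/9, 74/33) = 2.778 servings → $1.53.
hummus only: max(25/5, 74/44) = 5 servings → $2.25.
lentils + hummus with both targets exact would need a negative amount; discard.
Cheapest feasible corner: $1.53.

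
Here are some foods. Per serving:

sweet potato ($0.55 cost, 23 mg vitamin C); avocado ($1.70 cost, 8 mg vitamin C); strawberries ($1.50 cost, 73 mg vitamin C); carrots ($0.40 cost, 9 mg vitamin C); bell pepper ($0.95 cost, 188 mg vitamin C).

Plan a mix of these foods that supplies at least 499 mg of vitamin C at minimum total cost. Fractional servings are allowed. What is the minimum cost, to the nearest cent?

$2.52

Cost per mg of vitamin C: bell pepper $0.0051, strawberries $0.0205, sweet potato $0.0239, carrots $0.0444, avocado $0.2125.
With no serving limits, use only bell pepper: 499 mg / 188 mg = 2.654 servings × $0.95 = $2.52.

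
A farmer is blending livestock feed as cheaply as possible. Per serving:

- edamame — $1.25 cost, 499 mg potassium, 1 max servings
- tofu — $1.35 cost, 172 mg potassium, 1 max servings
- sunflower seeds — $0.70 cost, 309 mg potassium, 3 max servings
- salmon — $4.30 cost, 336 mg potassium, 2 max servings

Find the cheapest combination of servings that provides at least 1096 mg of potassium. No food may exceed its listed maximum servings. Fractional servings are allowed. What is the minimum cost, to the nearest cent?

Cost per mg of potassium: sunflower seeds $0.0023, edamame $0.0025, tofu $0.0078, salmon $0.0128.
Take 3 servings of sunflower seeds: +927.0 mg potassium for $2.10 (total $2.10, still need 169.0 mg).
Take 0.3387 servings of edamame: +169.0 mg potassium for $0.42 (total $2.52, still need 0.0 mg).
Greedy by cheapest-per-mg is optimal for a single linear constraint, so the minimum cost is $2.52.

$2.52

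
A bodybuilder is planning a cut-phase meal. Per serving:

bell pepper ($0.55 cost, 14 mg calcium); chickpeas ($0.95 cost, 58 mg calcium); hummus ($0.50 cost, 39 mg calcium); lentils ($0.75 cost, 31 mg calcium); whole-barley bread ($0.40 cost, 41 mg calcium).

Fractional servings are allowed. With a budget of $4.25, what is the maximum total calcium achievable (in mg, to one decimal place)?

435.6 mg

Calcium per dollar: whole-barley bread 102.5, hummus 78, chickpeas 61.05, lentils 41.33, bell pepper 25.45.
With no serving limits, spend the whole cost allowance on whole-barley bread: $4.25 / $0.40 × 41 mg = 435.6 mg.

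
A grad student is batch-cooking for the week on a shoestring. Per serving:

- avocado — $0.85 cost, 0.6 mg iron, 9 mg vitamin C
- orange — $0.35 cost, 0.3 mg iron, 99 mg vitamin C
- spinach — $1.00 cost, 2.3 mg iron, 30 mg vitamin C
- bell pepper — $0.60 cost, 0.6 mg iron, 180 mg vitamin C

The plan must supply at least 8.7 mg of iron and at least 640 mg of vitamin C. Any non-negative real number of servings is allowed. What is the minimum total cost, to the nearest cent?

$4.82

Two binding constraints pin down two serving amounts, so the optimal mix uses at most two foods. The candidates are each food alone (scaled to the tighter of iron/vitamin C) and each pair with both constraints tight.
avocado only: max(8.7/0.6, 640/9) = 71.11 servings → $60.44.
orange only: max(8.7/0.3, 640/99) = 29 servings → $10.15.
spinach only: max(8.7/2.3, 640/30) = 21.33 servings → $21.33.
bell pepper only: max(8.7/0.6, 640/180) = 14.5 servings → $8.70.
avocado + orange with both tight: 11.8 servings and 5.392 servings → $11.92.
avocado + spinach with both targets exact would need a negative amount; discard.
avocado + bell pepper with both tight: 11.52 servings and 2.98 servings → $11.58.
orange + spinach with both tight: 5.537 servings and 3.06 servings → $5.00.
orange + bell pepper with both targets exact would need a negative amount; discard.
spinach + bell pepper with both tight: 2.985 servings and 3.058 servings → $4.82.
The minimum over all feasible corners is $4.82.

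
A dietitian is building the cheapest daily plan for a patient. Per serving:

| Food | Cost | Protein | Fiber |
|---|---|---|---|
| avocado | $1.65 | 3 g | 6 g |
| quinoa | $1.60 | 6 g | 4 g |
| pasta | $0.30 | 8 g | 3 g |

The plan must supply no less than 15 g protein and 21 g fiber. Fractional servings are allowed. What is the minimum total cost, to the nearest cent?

$2.10

An LP optimum is at a vertex; with two nutrient constraints at most two foods are used. Check each candidate.
avocado only: max(15/3, 21/6) = 5 servings → $8.25.
quinoa only: max(15/6, 21/4) = 5.25 servings → $8.40.
pasta only: max(15/8, 21/3) = 7 servings → $2.10.
avocado + quinoa with both tight: 2.75 servings and 1.125 servings → $6.34.
avocado + pasta with both tight: 3.154 servings and 0.6923 servings → $5.41.
quinoa + pasta: intersection lies outside the first quadrant.
Cheapest feasible corner: $2.10.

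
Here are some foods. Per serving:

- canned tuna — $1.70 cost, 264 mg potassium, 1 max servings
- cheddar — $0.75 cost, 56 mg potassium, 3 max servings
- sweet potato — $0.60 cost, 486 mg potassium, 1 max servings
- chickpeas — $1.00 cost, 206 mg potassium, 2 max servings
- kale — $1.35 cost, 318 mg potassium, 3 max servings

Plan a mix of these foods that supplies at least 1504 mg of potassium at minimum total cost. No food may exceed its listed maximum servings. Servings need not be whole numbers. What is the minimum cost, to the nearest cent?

Cost per mg of potassium: sweet potato $0.0012, kale $0.0042, chickpeas $0.0049, canned tuna $0.0064, cheddar $0.0134.
Take 1 serving of sweet potato: +486.0 mg potassium for $0.60 (total $0.60, still need 1018.0 mg).
Take 3 servings of kale: +954.0 mg potassium for $4.05 (total $4.65, still need 64.0 mg).
Take 0.3107 servings of chickpeas: +64.0 mg potassium for $0.31 (total $4.96, still need 0.0 mg).
Filling from the cheapest source first is optimal under one linear minimum: $4.96.

$4.96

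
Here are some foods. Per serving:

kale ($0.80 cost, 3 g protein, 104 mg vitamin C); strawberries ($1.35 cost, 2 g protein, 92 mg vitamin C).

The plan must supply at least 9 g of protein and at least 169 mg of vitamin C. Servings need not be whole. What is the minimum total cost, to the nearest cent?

Minimising a linear cost over {protein ≥ 9, vitamin C ≥ 169, servings ≥ 0} — the optimum is at a vertex, using one or two foods.
kale only: max(9/3, 169/104) = 3 servings → $2.40.
strawberries only: max(9/2, 169/92) = 4.5 servings → $6.08.
kale + strawberries: intersection lies outside the first quadrant.
The minimum over all feasible corners is $2.40.

$2.40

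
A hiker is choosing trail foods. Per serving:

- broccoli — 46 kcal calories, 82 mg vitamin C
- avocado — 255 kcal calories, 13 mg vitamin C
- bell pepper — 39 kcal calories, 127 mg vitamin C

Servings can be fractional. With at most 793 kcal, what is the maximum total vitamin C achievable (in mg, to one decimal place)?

2582.3 mg

Vitamin C per kcal: bell pepper 3.256, broccoli 1.783, avocado 0.05098.
With no serving limits, spend the whole calories allowance on bell pepper: 793 kcal / 39 kcal × 127 mg = 2582.3 mg.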